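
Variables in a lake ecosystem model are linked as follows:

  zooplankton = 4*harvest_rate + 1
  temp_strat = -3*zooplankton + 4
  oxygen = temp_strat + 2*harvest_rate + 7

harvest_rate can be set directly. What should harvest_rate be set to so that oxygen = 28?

Substituting into the temp_strat equation gives temp_strat = -12*harvest_rate + 1.
Substituting into the oxygen equation gives oxygen = -10*harvest_rate + 8.
Solve -10*harvest_rate + 8 = 28: harvest_rate = (28 - 8) / -10 = -2.

harvest_rate = -2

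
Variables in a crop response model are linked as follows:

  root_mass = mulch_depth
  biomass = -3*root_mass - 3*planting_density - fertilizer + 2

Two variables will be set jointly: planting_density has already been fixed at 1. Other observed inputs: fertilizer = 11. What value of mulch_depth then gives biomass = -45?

mulch_depth = 11

With planting_density held at 1:
Substituting into the biomass equation gives biomass = -3*mulch_depth - 12.
Solve -3*mulch_depth - 12 = -45: mulch_depth = (-45 + 12) / -3 = 11.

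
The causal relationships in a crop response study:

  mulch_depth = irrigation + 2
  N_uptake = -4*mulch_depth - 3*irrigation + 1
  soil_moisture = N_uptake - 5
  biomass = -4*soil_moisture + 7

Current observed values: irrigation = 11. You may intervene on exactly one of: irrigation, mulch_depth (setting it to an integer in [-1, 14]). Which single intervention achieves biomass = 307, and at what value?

set irrigation = 9

Intervening on irrigation: with other inputs at their observed values, biomass = 28*irrigation + 55. Solving for 307 gives irrigation = 9, within [-1, 14].
Intervening on mulch_depth: biomass = 16*mulch_depth + 155. Reaching 307 requires mulch_depth = 19/2, not an integer.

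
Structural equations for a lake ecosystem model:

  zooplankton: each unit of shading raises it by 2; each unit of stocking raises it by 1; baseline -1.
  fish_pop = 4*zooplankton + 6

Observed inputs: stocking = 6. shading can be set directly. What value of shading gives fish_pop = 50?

shading = 3

Substituting into the zooplankton equation gives zooplankton = 2*shading + 5.
fish_pop becomes 8*shading + 26.
Solve 8*shading + 26 = 50: shading = (50 - 26) / 8 = 3.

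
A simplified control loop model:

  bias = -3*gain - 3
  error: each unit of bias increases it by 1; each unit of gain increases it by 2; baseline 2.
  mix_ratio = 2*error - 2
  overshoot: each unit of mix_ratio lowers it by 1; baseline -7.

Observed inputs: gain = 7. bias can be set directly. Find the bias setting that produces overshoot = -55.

Intervening on bias fixes its value directly, overriding its dependence on gain.
Substituting into the error equation gives error = bias + 16.
Substituting into the mix_ratio equation gives mix_ratio = 2*bias + 30.
overshoot becomes -2*bias - 37.
Solve -2*bias - 37 = -55: bias = (-55 + 37) / -2 = 9.

bias = 9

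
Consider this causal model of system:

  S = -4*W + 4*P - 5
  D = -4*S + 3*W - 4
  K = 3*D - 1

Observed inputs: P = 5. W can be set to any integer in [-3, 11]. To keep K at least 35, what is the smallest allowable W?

Substituting into the S equation gives S = -4*W + 15.
Substituting into the D equation gives D = 19*W - 64.
Substituting into the K equation gives K = 57*W - 193.
Require 57*W - 193 ≥ 35, so W ≥ 4.
The smallest integer in [-3, 11] satisfying this is 4.

W = 4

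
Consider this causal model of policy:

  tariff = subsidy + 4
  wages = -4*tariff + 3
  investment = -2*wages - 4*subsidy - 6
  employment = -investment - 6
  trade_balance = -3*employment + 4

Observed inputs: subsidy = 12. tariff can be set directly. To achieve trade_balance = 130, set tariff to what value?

tariff = 12

Intervening on tariff fixes its value directly, overriding its dependence on subsidy.
Substituting into the investment equation gives investment = 8*tariff - 60.
Substituting into the employment equation gives employment = -8*tariff + 54.
trade_balance becomes 24*tariff - 158.
Solve 24*tariff - 158 = 130: tariff = (130 + 158) / 24 = 12.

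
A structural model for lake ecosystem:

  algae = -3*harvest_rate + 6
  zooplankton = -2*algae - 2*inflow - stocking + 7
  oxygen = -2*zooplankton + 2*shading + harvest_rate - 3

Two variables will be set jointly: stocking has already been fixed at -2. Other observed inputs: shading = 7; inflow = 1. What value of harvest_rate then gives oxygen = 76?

With stocking held at -2:
Substituting into the zooplankton equation gives zooplankton = 6*harvest_rate - 5.
oxygen becomes -11*harvest_rate + 21.
Solve -11*harvest_rate + 21 = 76: harvest_rate = (76 - 21) / -11 = -5.

harvest_rate = -5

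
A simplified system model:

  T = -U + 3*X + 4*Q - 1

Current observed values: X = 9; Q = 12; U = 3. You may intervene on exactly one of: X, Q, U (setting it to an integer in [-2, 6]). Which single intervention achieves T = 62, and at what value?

Intervening on X: with other inputs at their observed values, T = 3*X + 44. Solving for 62 gives X = 6, within [-2, 6].
Intervening on Q: T = 4*Q + 23. Reaching 62 requires Q = 39/4, not an integer.
Intervening on U: T = -U + 74. Reaching 62 requires U = 12, outside [-2, 6].

set X = 6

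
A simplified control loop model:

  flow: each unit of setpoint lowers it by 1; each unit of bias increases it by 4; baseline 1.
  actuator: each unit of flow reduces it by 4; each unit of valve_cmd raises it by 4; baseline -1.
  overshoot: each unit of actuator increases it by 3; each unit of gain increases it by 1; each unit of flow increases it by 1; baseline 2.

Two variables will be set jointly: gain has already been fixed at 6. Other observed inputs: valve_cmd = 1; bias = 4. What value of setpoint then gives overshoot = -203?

setpoint = -3

With gain held at 6:
Substituting into the flow equation gives flow = -setpoint + 17.
So actuator = 4*setpoint - 65.
So overshoot = 11*setpoint - 170.
Solve 11*setpoint - 170 = -203: setpoint = (-203 + 170) / 11 = -3.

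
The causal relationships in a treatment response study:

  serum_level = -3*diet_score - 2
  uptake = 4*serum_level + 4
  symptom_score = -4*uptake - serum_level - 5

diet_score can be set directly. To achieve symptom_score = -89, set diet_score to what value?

Substituting into the uptake equation gives uptake = -12*diet_score - 4.
So symptom_score = 51*diet_score + 13.
Solve 51*diet_score + 13 = -89: diet_score = (-89 - 13) / 51 = -2.

diet_score = -2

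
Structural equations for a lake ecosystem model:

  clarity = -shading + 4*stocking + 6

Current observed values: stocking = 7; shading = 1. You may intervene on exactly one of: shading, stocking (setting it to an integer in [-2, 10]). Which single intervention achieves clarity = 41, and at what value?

Intervening on shading: clarity = -shading + 34. Reaching 41 requires shading = -7, outside [-2, 10].
Intervening on stocking: with other inputs at their observed values, clarity = 4*stocking + 5. Solving for 41 gives stocking = 9, within [-2, 10].

set stocking = 9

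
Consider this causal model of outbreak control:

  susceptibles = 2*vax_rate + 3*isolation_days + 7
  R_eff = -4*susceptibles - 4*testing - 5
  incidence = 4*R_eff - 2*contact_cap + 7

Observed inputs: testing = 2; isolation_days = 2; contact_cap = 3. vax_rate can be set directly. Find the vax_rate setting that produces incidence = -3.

vax_rate = -8

Substituting into the susceptibles equation gives susceptibles = 2*vax_rate + 13.
R_eff becomes -8*vax_rate - 65.
incidence becomes -32*vax_rate - 259.
Solve -32*vax_rate - 259 = -3: vax_rate = (-3 + 259) / -32 = -8.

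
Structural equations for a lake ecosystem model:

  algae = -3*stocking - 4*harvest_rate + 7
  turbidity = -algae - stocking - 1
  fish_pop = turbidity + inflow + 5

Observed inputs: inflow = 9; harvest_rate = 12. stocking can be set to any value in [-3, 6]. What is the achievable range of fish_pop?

Substituting into the algae equation gives algae = -3*stocking - 41.
So turbidity = 2*stocking + 40.
This gives fish_pop = 2*stocking + 54.
Linear in stocking, so extremes are at the endpoints: stocking = -3 gives fish_pop = 48; stocking = 6 gives fish_pop = 66.

48 to 66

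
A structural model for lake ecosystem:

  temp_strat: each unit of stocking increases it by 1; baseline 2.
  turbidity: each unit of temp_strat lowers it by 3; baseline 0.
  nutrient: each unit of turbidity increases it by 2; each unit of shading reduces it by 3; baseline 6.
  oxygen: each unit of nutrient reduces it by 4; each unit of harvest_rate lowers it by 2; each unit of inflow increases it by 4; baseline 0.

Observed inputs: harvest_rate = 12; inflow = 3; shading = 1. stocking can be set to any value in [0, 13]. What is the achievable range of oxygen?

24 to 336

Substituting into the turbidity equation gives turbidity = -3*stocking - 6.
Substituting into the nutrient equation gives nutrient = -6*stocking - 9.
Substituting into the oxygen equation gives oxygen = 24*stocking + 24.
Linear in stocking, so extremes are at the endpoints: stocking = 0 gives oxygen = 24; stocking = 13 gives oxygen = 336.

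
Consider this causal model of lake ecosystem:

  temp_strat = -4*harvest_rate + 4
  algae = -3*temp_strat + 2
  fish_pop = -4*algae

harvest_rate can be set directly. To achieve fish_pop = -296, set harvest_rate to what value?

harvest_rate = 7

Substituting into the algae equation gives algae = 12*harvest_rate - 10.
So fish_pop = -48*harvest_rate + 40.
Solve -48*harvest_rate + 40 = -296: harvest_rate = (-296 - 40) / -48 = 7.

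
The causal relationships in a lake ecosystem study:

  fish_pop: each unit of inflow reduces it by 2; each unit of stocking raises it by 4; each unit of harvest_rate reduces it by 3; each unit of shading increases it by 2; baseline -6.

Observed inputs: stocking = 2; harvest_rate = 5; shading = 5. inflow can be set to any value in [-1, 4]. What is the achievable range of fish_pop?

-11 to -1

Substituting into the fish_pop equation gives fish_pop = -2*inflow - 3.
Linear in inflow, so extremes are at the endpoints: inflow = -1 gives fish_pop = -1; inflow = 4 gives fish_pop = -11.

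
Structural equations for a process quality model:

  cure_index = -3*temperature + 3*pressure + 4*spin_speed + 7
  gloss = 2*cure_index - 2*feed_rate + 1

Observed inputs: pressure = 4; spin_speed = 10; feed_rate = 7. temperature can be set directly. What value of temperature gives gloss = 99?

Substituting into the cure_index equation gives cure_index = -3*temperature + 59.
Substituting into the gloss equation gives gloss = -6*temperature + 105.
Solve -6*temperature + 105 = 99: temperature = (99 - 105) / -6 = 1.

temperature = 1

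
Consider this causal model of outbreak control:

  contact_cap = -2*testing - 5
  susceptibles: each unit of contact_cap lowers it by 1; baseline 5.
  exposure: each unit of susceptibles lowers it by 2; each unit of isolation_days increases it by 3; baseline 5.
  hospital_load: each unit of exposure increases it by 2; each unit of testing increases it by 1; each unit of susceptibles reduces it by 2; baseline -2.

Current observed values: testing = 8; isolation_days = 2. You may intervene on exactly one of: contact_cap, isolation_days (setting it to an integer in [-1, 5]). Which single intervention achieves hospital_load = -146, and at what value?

set isolation_days = -1

Intervening on contact_cap: hospital_load = 6*contact_cap - 2. Reaching -146 requires contact_cap = -24, outside [-1, 5].
Intervening on isolation_days: with other inputs at their observed values, hospital_load = 6*isolation_days - 140. Solving for -146 gives isolation_days = -1, within [-1, 5].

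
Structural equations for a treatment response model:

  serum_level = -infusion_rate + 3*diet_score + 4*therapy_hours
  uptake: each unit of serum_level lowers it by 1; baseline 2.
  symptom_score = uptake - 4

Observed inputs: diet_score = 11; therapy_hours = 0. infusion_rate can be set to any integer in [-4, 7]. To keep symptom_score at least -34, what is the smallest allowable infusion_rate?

infusion_rate = 1

Substituting into the serum_level equation gives serum_level = -infusion_rate + 33.
Substituting into the uptake equation gives uptake = infusion_rate - 31.
Substituting into the symptom_score equation gives symptom_score = infusion_rate - 35.
Require infusion_rate - 35 ≥ -34, so infusion_rate ≥ 1.
The smallest integer in [-4, 7] satisfying this is 1.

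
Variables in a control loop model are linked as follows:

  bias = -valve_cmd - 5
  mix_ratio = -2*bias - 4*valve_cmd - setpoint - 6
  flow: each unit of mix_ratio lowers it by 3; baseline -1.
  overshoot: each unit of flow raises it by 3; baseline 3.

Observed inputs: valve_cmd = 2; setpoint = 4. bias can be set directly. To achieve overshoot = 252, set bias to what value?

bias = 5

Intervening on bias fixes its value directly, overriding its dependence on valve_cmd.
Substituting into the mix_ratio equation gives mix_ratio = -2*bias - 18.
flow becomes 6*bias + 53.
So overshoot = 18*bias + 162.
Solve 18*bias + 162 = 252: bias = (252 - 162) / 18 = 5.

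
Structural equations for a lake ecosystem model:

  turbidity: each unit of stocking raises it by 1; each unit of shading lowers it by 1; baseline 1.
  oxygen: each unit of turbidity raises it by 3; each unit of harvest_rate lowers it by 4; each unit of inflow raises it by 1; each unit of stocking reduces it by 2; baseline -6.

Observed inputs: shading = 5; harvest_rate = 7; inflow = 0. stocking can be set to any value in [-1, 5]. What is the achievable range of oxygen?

Substituting into the turbidity equation gives turbidity = stocking - 4.
This gives oxygen = stocking - 46.
Linear in stocking, so extremes are at the endpoints: stocking = -1 gives oxygen = -47; stocking = 5 gives oxygen = -41.

-47 to -41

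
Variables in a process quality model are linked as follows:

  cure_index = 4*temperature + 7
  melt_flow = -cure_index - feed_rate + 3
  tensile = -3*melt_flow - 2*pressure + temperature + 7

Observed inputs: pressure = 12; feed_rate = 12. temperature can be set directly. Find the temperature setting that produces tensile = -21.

temperature = -4

Substituting into the melt_flow equation gives melt_flow = -4*temperature - 16.
Substituting into the tensile equation gives tensile = 13*temperature + 31.
Solve 13*temperature + 31 = -21: temperature = (-21 - 31) / 13 = -4.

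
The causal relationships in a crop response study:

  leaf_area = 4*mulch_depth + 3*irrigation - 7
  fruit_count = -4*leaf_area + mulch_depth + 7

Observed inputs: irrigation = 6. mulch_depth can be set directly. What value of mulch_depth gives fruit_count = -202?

mulch_depth = 11

Substituting into the leaf_area equation gives leaf_area = 4*mulch_depth + 11.
This gives fruit_count = -15*mulch_depth - 37.
Solve -15*mulch_depth - 37 = -202: mulch_depth = (-202 + 37) / -15 = 11.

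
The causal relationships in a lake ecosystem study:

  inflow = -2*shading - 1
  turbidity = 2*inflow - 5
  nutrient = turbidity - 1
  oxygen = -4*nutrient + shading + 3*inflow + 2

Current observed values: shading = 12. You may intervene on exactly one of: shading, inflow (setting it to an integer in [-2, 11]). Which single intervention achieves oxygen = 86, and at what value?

Intervening on shading: with other inputs at their observed values, oxygen = 11*shading + 31. Solving for 86 gives shading = 5, within [-2, 11].
Intervening on inflow: oxygen = -5*inflow + 38. Reaching 86 requires inflow = -48/5, not an integer.

set shading = 5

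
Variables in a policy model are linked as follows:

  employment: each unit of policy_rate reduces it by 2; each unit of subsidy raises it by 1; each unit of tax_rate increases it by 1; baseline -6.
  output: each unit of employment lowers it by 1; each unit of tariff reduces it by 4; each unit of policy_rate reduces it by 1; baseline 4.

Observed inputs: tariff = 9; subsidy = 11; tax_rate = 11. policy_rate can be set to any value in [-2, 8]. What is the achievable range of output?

Substituting into the employment equation gives employment = -2*policy_rate + 16.
Substituting into the output equation gives output = policy_rate - 48.
Linear in policy_rate, so extremes are at the endpoints: policy_rate = -2 gives output = -50; policy_rate = 8 gives output = -40.

-50 to -40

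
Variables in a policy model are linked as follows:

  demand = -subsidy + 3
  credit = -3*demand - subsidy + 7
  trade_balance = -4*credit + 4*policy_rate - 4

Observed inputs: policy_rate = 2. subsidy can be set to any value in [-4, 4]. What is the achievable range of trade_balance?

-20 to 44

Substituting into the credit equation gives credit = 2*subsidy - 2.
This gives trade_balance = -8*subsidy + 12.
Linear in subsidy, so extremes are at the endpoints: subsidy = -4 gives trade_balance = 44; subsidy = 4 gives trade_balance = -20.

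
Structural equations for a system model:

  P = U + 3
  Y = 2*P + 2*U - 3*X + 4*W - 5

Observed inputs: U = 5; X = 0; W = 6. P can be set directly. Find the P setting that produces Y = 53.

Intervening on P fixes its value directly, overriding its dependence on U.
Substituting into the Y equation gives Y = 2*P + 29.
Solve 2*P + 29 = 53: P = (53 - 29) / 2 = 12.

P = 12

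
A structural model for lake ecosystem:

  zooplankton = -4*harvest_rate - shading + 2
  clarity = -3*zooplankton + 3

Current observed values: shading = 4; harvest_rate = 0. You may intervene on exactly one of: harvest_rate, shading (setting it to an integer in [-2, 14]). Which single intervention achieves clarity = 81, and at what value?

set harvest_rate = 6

Intervening on harvest_rate: with other inputs at their observed values, clarity = 12*harvest_rate + 9. Solving for 81 gives harvest_rate = 6, within [-2, 14].
Intervening on shading: clarity = 3*shading - 3. Reaching 81 requires shading = 28, outside [-2, 14].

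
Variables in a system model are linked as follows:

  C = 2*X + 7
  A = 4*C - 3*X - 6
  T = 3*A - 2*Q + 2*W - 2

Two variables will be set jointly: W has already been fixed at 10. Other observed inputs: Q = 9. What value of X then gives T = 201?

X = 9

With W held at 10:
Substituting into the A equation gives A = 5*X + 22.
T becomes 15*X + 66.
Solve 15*X + 66 = 201: X = (201 - 66) / 15 = 9.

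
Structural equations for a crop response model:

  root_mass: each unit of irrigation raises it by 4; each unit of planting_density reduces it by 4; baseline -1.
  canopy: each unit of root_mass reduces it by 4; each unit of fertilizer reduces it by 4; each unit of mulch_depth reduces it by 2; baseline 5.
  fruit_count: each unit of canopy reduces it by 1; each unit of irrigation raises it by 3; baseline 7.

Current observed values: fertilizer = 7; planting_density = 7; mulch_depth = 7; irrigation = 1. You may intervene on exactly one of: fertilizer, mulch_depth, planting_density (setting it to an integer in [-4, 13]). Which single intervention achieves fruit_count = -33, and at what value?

set fertilizer = 12

Intervening on fertilizer: with other inputs at their observed values, fruit_count = 4*fertilizer - 81. Solving for -33 gives fertilizer = 12, within [-4, 13].
Intervening on mulch_depth: fruit_count = 2*mulch_depth - 67. Reaching -33 requires mulch_depth = 17, outside [-4, 13].
Intervening on planting_density: fruit_count = -16*planting_density + 59. Reaching -33 requires planting_density = 23/4, not an integer.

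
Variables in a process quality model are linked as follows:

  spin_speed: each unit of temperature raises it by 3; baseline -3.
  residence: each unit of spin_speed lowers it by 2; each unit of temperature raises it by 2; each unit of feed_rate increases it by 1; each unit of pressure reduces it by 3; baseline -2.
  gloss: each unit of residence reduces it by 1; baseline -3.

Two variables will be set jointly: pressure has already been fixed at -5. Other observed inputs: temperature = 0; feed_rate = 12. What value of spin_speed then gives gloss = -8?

spin_speed = 10

With pressure held at -5:
Intervening on spin_speed fixes its value directly, overriding its dependence on temperature.
Substituting into the residence equation gives residence = -2*spin_speed + 25.
Substituting into the gloss equation gives gloss = 2*spin_speed - 28.
Solve 2*spin_speed - 28 = -8: spin_speed = (-8 + 28) / 2 = 10.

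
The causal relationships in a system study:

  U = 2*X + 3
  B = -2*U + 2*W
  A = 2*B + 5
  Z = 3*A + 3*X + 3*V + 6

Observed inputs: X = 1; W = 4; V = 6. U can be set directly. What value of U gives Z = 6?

Intervening on U fixes its value directly, overriding its dependence on X.
Substituting into the B equation gives B = -2*U + 8.
So A = -4*U + 21.
This gives Z = -12*U + 90.
Solve -12*U + 90 = 6: U = (6 - 90) / -12 = 7.

U = 7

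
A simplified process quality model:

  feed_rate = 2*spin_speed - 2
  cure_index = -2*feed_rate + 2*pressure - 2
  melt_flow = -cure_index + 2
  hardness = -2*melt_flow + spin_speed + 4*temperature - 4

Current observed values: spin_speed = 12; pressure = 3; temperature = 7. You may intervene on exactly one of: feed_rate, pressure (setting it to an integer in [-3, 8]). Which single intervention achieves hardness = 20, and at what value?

Intervening on feed_rate: with other inputs at their observed values, hardness = -4*feed_rate + 40. Solving for 20 gives feed_rate = 5, within [-3, 8].
Intervening on pressure: hardness = 4*pressure - 60. Reaching 20 requires pressure = 20, outside [-3, 8].

set feed_rate = 5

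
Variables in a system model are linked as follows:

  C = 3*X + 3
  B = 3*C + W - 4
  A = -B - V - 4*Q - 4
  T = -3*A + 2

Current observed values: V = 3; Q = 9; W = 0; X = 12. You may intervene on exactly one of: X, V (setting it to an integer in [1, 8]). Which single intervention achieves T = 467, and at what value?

Intervening on X: T = 27*X + 146. Reaching 467 requires X = 107/9, not an integer.
Intervening on V: with other inputs at their observed values, T = 3*V + 461. Solving for 467 gives V = 2, within [1, 8].

set V = 2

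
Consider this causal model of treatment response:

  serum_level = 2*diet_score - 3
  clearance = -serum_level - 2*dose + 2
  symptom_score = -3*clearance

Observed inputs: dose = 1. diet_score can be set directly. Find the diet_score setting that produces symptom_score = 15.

diet_score = 4

Substituting into the clearance equation gives clearance = -2*diet_score + 3.
Substituting into the symptom_score equation gives symptom_score = 6*diet_score - 9.
Solve 6*diet_score - 9 = 15: diet_score = (15 + 9) / 6 = 4.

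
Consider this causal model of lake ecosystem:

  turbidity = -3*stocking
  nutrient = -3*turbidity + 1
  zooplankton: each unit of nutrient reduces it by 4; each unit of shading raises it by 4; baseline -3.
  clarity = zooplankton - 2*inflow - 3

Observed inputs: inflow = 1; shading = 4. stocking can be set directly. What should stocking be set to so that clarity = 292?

Substituting into the nutrient equation gives nutrient = 9*stocking + 1.
Substituting into the zooplankton equation gives zooplankton = -36*stocking + 9.
So clarity = -36*stocking + 4.
Solve -36*stocking + 4 = 292: stocking = (292 - 4) / -36 = -8.

stocking = -8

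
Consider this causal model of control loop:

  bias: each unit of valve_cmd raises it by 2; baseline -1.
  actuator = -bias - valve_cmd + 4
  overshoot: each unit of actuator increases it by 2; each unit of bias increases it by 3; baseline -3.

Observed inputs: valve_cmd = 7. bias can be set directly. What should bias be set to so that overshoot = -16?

bias = -7

Intervening on bias fixes its value directly, overriding its dependence on valve_cmd.
Substituting into the actuator equation gives actuator = -bias - 3.
Substituting into the overshoot equation gives overshoot = bias - 9.
Solve bias - 9 = -16: bias = (-16 + 9) / 1 = -7.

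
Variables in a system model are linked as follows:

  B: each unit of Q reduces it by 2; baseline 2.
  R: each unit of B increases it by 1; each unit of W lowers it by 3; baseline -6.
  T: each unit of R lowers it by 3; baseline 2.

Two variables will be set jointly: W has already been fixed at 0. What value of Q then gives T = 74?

With W held at 0:
Substituting into the R equation gives R = -2*Q - 4.
This gives T = 6*Q + 14.
Solve 6*Q + 14 = 74: Q = (74 - 14) / 6 = 10.

Q = 10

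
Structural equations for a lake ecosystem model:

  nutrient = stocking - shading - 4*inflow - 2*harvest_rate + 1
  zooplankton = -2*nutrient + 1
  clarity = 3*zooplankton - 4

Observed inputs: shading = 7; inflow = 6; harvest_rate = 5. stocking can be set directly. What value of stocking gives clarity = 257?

Substituting into the nutrient equation gives nutrient = stocking - 40.
Substituting into the zooplankton equation gives zooplankton = -2*stocking + 81.
So clarity = -6*stocking + 239.
Solve -6*stocking + 239 = 257: stocking = (257 - 239) / -6 = -3.

stocking = -3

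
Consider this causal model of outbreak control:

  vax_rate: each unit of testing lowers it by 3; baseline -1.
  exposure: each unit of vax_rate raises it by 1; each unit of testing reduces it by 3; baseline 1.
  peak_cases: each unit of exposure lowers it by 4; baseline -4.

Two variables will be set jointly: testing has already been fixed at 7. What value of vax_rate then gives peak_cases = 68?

With testing held at 7:
Intervening on vax_rate fixes its value directly, overriding its dependence on testing.
Substituting into the exposure equation gives exposure = vax_rate - 20.
Substituting into the peak_cases equation gives peak_cases = -4*vax_rate + 76.
Solve -4*vax_rate + 76 = 68: vax_rate = (68 - 76) / -4 = 2.

vax_rate = 2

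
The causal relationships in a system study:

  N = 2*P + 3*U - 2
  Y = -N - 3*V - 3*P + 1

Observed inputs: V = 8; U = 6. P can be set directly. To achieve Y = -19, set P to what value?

Substituting into the N equation gives N = 2*P + 16.
Substituting into the Y equation gives Y = -5*P - 39.
Solve -5*P - 39 = -19: P = (-19 + 39) / -5 = -4.

P = -4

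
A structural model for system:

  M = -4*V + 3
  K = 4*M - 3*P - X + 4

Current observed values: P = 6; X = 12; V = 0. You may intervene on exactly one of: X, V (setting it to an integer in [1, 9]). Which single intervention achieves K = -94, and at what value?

set V = 5

Intervening on X: K = -X - 2. Reaching -94 requires X = 92, outside [1, 9].
Intervening on V: with other inputs at their observed values, K = -16*V - 14. Solving for -94 gives V = 5, within [1, 9].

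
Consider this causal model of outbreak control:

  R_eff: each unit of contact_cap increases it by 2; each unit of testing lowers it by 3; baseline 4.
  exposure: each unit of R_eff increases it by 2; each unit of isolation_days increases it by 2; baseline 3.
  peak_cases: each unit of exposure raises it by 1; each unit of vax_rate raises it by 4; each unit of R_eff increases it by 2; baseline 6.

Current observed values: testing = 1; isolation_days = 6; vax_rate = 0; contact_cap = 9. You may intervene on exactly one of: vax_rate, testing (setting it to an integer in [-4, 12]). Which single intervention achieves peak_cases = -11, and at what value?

Intervening on vax_rate: peak_cases = 4*vax_rate + 97. Reaching -11 requires vax_rate = -27, outside [-4, 12].
Intervening on testing: with other inputs at their observed values, peak_cases = -12*testing + 109. Solving for -11 gives testing = 10, within [-4, 12].

set testing = 10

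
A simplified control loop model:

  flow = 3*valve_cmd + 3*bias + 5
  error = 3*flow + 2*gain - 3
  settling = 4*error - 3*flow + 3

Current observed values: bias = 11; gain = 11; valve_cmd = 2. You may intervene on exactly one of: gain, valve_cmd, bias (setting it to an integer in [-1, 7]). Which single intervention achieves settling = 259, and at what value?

Intervening on gain: settling = 8*gain + 387. Reaching 259 requires gain = -16, outside [-1, 7].
Intervening on valve_cmd: settling = 27*valve_cmd + 421. Reaching 259 requires valve_cmd = -6, outside [-1, 7].
Intervening on bias: with other inputs at their observed values, settling = 27*bias + 178. Solving for 259 gives bias = 3, within [-1, 7].

set bias = 3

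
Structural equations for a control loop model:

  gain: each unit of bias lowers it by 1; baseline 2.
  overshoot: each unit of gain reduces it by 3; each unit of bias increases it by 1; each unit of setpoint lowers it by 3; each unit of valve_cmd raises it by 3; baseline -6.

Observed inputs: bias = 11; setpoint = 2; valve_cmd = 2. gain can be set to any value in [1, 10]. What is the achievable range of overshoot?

Intervening on gain fixes its value directly, overriding its dependence on bias.
Substituting into the overshoot equation gives overshoot = -3*gain + 5.
Linear in gain, so extremes are at the endpoints: gain = 1 gives overshoot = 2; gain = 10 gives overshoot = -25.

-25 to 2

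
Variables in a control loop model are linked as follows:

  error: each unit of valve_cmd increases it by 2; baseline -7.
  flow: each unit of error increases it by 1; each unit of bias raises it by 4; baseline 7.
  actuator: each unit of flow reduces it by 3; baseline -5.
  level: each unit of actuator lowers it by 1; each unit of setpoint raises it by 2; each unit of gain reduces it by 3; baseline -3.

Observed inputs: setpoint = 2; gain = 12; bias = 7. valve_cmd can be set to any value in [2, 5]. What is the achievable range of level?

Substituting into the flow equation gives flow = 2*valve_cmd + 28.
Substituting into the actuator equation gives actuator = -6*valve_cmd - 89.
So level = 6*valve_cmd + 54.
Linear in valve_cmd, so extremes are at the endpoints: valve_cmd = 2 gives level = 66; valve_cmd = 5 gives level = 84.

66 to 84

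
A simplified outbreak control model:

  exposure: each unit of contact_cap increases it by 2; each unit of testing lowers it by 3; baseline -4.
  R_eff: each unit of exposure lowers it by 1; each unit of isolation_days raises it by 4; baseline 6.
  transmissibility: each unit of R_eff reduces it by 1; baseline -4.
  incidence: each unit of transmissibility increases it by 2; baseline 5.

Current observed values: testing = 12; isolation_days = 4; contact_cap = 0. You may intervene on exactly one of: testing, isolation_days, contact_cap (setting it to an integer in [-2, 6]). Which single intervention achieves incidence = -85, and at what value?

Intervening on testing: with other inputs at their observed values, incidence = -6*testing - 55. Solving for -85 gives testing = 5, within [-2, 6].
Intervening on isolation_days: incidence = -8*isolation_days - 95. Reaching -85 requires isolation_days = -5/4, not an integer.
Intervening on contact_cap: incidence = 4*contact_cap - 127. Reaching -85 requires contact_cap = 21/2, not an integer.

set testing = 5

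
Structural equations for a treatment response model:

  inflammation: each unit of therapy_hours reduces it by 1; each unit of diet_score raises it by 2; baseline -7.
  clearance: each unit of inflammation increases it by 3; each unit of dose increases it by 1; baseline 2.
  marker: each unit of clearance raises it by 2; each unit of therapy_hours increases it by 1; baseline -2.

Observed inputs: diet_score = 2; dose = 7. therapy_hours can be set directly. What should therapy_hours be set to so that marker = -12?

therapy_hours = 2

Substituting into the inflammation equation gives inflammation = -therapy_hours - 3.
So clearance = -3*therapy_hours.
Substituting into the marker equation gives marker = -5*therapy_hours - 2.
Solve -5*therapy_hours - 2 = -12: therapy_hours = (-12 + 2) / -5 = 2.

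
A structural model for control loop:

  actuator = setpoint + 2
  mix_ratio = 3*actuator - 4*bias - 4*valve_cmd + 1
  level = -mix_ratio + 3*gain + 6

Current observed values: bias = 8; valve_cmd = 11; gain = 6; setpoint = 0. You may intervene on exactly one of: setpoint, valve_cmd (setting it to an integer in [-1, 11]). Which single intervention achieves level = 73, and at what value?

Intervening on setpoint: level = -3*setpoint + 93. Reaching 73 requires setpoint = 20/3, not an integer.
Intervening on valve_cmd: with other inputs at their observed values, level = 4*valve_cmd + 49. Solving for 73 gives valve_cmd = 6, within [-1, 11].

set valve_cmd = 6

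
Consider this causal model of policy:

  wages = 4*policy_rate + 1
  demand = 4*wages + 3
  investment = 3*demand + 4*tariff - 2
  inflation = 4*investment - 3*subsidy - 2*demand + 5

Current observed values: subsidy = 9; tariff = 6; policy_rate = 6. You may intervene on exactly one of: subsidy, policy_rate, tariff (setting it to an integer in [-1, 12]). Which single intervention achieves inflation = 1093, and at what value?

set subsidy = 10

Intervening on subsidy: with other inputs at their observed values, inflation = -3*subsidy + 1123. Solving for 1093 gives subsidy = 10, within [-1, 12].
Intervening on policy_rate: inflation = 160*policy_rate + 136. Reaching 1093 requires policy_rate = 957/160, not an integer.
Intervening on tariff: inflation = 16*tariff + 1000. Reaching 1093 requires tariff = 93/16, not an integer.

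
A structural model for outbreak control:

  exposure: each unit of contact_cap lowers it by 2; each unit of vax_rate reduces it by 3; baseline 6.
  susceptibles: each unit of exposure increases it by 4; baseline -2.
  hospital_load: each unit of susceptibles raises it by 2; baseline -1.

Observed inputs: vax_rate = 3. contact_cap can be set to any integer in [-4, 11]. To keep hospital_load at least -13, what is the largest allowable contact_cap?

contact_cap = -1

Substituting into the exposure equation gives exposure = -2*contact_cap - 3.
susceptibles becomes -8*contact_cap - 14.
hospital_load becomes -16*contact_cap - 29.
Require -16*contact_cap - 29 ≥ -13, so contact_cap ≤ -1.
The largest integer in [-4, 11] satisfying this is -1.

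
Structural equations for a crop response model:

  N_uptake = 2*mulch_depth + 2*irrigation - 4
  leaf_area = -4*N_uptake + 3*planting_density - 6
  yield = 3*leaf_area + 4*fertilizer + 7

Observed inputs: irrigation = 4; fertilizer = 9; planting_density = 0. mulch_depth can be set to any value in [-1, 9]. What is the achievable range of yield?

-239 to 1

Substituting into the N_uptake equation gives N_uptake = 2*mulch_depth + 4.
This gives leaf_area = -8*mulch_depth - 22.
Substituting into the yield equation gives yield = -24*mulch_depth - 23.
Linear in mulch_depth, so extremes are at the endpoints: mulch_depth = -1 gives yield = 1; mulch_depth = 9 gives yield = -239.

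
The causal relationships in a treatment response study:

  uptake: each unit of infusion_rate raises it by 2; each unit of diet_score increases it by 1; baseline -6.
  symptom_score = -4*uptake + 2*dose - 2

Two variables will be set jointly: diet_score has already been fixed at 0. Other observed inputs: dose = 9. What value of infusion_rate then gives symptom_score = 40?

With diet_score held at 0:
Substituting into the uptake equation gives uptake = 2*infusion_rate - 6.
Substituting into the symptom_score equation gives symptom_score = -8*infusion_rate + 40.
Solve -8*infusion_rate + 40 = 40: infusion_rate = (40 - 40) / -8 = 0.

infusion_rate = 0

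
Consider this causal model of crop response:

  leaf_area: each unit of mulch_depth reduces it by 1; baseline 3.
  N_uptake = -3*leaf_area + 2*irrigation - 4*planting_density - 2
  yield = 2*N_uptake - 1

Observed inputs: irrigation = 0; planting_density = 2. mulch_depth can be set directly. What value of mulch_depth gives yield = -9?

Substituting into the N_uptake equation gives N_uptake = 3*mulch_depth - 19.
So yield = 6*mulch_depth - 39.
Solve 6*mulch_depth - 39 = -9: mulch_depth = (-9 + 39) / 6 = 5.

mulch_depth = 5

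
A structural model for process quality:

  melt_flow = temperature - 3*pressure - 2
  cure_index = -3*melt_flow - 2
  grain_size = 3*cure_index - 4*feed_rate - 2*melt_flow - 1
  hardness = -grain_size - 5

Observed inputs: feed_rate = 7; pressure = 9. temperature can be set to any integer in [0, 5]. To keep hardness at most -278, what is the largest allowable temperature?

Substituting into the melt_flow equation gives melt_flow = temperature - 29.
cure_index becomes -3*temperature + 85.
This gives grain_size = -11*temperature + 284.
Substituting into the hardness equation gives hardness = 11*temperature - 289.
Require 11*temperature - 289 ≤ -278, so temperature ≤ 1.
The largest integer in [0, 5] satisfying this is 1.

temperature = 1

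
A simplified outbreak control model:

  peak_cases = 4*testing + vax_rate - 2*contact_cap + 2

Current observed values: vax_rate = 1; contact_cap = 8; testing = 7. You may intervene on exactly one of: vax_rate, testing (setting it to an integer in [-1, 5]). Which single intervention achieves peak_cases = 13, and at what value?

set vax_rate = -1

Intervening on vax_rate: with other inputs at their observed values, peak_cases = vax_rate + 14. Solving for 13 gives vax_rate = -1, within [-1, 5].
Intervening on testing: peak_cases = 4*testing - 13. Reaching 13 requires testing = 13/2, not an integer.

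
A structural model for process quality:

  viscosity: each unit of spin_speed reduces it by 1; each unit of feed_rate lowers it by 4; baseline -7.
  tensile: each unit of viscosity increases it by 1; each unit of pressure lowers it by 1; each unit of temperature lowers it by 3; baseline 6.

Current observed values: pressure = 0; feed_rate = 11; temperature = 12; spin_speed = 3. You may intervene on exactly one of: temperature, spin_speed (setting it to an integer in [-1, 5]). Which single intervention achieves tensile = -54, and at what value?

set temperature = 2

Intervening on temperature: with other inputs at their observed values, tensile = -3*temperature - 48. Solving for -54 gives temperature = 2, within [-1, 5].
Intervening on spin_speed: tensile = -spin_speed - 81. Reaching -54 requires spin_speed = -27, outside [-1, 5].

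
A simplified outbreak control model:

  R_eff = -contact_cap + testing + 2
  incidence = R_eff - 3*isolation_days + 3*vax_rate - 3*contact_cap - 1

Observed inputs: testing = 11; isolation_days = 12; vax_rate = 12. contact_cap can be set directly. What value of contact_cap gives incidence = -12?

Substituting into the R_eff equation gives R_eff = -contact_cap + 13.
Substituting into the incidence equation gives incidence = -4*contact_cap + 12.
Solve -4*contact_cap + 12 = -12: contact_cap = (-12 - 12) / -4 = 6.

contact_cap = 6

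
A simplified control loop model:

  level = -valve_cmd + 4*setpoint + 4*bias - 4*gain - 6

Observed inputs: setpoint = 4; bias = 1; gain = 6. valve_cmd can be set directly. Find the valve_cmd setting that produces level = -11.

valve_cmd = 1

Substituting into the level equation gives level = -valve_cmd - 10.
Solve -valve_cmd - 10 = -11: valve_cmd = (-11 + 10) / -1 = 1.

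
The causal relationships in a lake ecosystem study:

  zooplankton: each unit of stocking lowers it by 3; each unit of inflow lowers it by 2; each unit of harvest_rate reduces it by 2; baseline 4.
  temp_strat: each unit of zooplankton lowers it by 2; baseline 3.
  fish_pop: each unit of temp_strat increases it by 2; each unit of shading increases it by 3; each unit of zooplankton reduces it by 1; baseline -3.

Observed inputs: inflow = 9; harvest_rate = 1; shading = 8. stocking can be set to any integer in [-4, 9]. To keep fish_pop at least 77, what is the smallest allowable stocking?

Substituting into the zooplankton equation gives zooplankton = -3*stocking - 16.
So temp_strat = 6*stocking + 35.
This gives fish_pop = 15*stocking + 107.
Require 15*stocking + 107 ≥ 77, so stocking ≥ -2.
The smallest integer in [-4, 9] satisfying this is -2.

stocking = -2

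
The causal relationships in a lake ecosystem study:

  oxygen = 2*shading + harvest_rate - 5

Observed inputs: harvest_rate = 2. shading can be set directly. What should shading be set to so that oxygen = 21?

shading = 12

Substituting into the oxygen equation gives oxygen = 2*shading - 3.
Solve 2*shading - 3 = 21: shading = (21 + 3) / 2 = 12.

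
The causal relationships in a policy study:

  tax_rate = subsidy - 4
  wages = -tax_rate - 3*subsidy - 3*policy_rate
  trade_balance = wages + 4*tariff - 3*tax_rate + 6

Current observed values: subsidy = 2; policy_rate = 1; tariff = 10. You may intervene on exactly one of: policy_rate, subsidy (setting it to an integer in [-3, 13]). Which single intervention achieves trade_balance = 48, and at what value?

set policy_rate = 0

Intervening on policy_rate: with other inputs at their observed values, trade_balance = -3*policy_rate + 48. Solving for 48 gives policy_rate = 0, within [-3, 13].
Intervening on subsidy: trade_balance = -7*subsidy + 59. Reaching 48 requires subsidy = 11/7, not an integer.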